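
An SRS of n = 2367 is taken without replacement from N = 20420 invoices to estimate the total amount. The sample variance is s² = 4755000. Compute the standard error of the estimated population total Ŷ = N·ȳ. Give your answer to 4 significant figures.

860600

Var(Ŷ) = N²·Var(ȳ) = N²·(1 − n/N)·s²/n.
f = 2367/20420 = 0.11591577; Var(ȳ) = 0.88408423·4755000/2367 = 1776.012.
Var(Ŷ) = 20420² · 1776.012 = 7.4055509 × 10^11.
SE(Ŷ) = √(7.4055509 × 10^11) = 860600.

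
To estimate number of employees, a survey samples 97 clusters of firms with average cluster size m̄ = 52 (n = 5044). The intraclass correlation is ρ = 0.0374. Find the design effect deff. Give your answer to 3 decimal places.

deff = 1 + (52 − 1)·0.0374 = 1 + 1.9074 = 2.9074.

2.907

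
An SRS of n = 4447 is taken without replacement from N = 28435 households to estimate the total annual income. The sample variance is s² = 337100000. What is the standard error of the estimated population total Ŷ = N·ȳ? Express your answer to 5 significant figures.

7.1907 × 10^6

Var(Ŷ) = N²·Var(ȳ) = N²·(1 − n/N)·s²/n.
f = 4447/28435 = 0.15639177; Var(ȳ) = 0.84360823·337100000/4447 = 63948.805.
Var(Ŷ) = 28435² · 63948.805 = 5.1705757 × 10^13.
SE(Ŷ) = √(5.1705757 × 10^13) = 7.1907 × 10^6.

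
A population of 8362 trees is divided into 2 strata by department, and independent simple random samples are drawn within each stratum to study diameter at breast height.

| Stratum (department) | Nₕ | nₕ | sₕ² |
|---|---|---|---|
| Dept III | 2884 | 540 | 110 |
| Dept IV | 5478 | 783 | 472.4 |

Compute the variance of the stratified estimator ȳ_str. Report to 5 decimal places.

0.24161

Var(ȳ_str) = Σₕ Wₕ²(1 − fₕ)sₕ²/nₕ with Wₕ = Nₕ/N, N = 8362.
Dept III: Wₕ = 0.34489357; term = 0.34489357²·(1 − 0.18723994)·110/540 = 0.019693888.
Dept IV: Wₕ = 0.65510643; term = 0.65510643²·(1 − 0.14293538)·472.4/783 = 0.22191437.
Sum = 0.24160826.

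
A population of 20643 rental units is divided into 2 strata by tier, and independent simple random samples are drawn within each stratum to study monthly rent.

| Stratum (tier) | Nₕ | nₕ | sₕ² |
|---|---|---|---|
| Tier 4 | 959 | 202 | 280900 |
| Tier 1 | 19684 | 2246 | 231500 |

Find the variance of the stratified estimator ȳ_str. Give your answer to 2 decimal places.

85.39

Var(ȳ_str) = Σₕ Wₕ²(1 − fₕ)sₕ²/nₕ with Wₕ = Nₕ/N, N = 20643.
Tier 4: Wₕ = 0.04645643; term = 0.04645643²·(1 − 0.21063608)·280900/202 = 2.3690227.
Tier 1: Wₕ = 0.95354357; term = 0.95354357²·(1 − 0.11410282)·231500/2246 = 83.024381.
Sum = 85.393404.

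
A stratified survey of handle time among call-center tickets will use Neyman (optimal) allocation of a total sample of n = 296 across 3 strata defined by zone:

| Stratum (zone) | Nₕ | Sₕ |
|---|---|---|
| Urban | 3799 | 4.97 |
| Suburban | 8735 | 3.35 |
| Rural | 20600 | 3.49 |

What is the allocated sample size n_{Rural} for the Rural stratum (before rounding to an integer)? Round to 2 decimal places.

177.28

Neyman allocation: nₕ = n·NₕSₕ / Σⱼ NⱼSⱼ.
Σ NⱼSⱼ = 3799·4.97 + 8735·3.35 + 20600·3.49 = 120037.28.
n_{Rural} = 296·20600·3.49 / 120037.28 = 177.28.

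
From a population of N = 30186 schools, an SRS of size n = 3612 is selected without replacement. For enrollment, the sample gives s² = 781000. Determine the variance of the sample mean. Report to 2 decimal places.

190.35

Under SRS without replacement, Var(ȳ) = (1 − f)·s²/n with f = n/N = 3612/30186 = 0.11965812.
Var(ȳ) = (1 − 0.11965812)·781000/3612 = 0.88034188·216.2237 = 190.35078.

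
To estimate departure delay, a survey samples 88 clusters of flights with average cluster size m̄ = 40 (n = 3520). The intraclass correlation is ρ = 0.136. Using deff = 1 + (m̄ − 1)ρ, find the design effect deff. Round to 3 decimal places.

deff = 1 + (40 − 1)·0.136 = 1 + 5.304 = 6.304.

6.304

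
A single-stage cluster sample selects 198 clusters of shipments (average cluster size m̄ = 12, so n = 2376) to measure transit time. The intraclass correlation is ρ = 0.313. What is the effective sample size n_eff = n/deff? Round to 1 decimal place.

534.8

deff = 1 + (12 − 1)·0.313 = 1 + 3.443 = 4.443.
n_eff = 2376 / 4.443 = 534.8.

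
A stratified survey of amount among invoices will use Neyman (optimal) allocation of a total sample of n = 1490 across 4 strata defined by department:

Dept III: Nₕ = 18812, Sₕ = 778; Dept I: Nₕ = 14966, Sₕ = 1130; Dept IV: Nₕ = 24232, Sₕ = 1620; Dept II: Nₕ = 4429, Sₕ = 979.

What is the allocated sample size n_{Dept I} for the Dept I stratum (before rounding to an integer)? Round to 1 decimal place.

335.4

Neyman allocation: nₕ = n·NₕSₕ / Σⱼ NⱼSⱼ.
Σ NⱼSⱼ = 18812·778 + 14966·1130 + 24232·1620 + 4429·979 = 7.5139147 × 10^7.
n_{Dept I} = 1490·14966·1130 / (7.5139147 × 10^7) = 335.4.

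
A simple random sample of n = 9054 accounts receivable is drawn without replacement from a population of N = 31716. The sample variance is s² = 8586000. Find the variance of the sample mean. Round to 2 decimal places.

677.60

Under SRS without replacement, Var(ȳ) = (1 − f)·s²/n with f = n/N = 9054/31716 = 0.28547106.
Var(ȳ) = (1 − 0.28547106)·8586000/9054 = 0.71452894·948.31014 = 677.59504.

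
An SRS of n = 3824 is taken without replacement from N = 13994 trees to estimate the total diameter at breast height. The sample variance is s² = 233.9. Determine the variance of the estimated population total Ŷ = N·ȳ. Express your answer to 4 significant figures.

Var(Ŷ) = N²·Var(ȳ) = N²·(1 − n/N)·s²/n.
f = 3824/13994 = 0.27325997; Var(ȳ) = 0.72674003·233.9/3824 = 0.044452012.
Var(Ŷ) = 13994² · 0.044452012 = 8.705128 × 10^6.

8.705 × 10^6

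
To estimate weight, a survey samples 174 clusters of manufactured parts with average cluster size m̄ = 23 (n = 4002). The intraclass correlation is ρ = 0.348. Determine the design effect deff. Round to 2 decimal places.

deff = 1 + (23 − 1)·0.348 = 1 + 7.656 = 8.656.

8.66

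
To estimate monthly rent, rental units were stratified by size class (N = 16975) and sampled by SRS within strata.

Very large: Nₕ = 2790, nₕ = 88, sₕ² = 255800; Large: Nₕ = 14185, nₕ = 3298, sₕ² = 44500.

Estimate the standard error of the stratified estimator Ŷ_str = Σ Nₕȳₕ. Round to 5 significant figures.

Var(Ŷ_str) = Σₕ Nₕ²(1 − fₕ)sₕ²/nₕ.
Very large: 2790²·(1 − 88/2790)·255800/88 = 2.1913281 × 10^10.
Large: 14185²·(1 − 3298/14185)·44500/3298 = 2.0837563 × 10^9.
Sum = 2.3997037 × 10^10.
SE = √(2.3997037 × 10^10) = 154910.

154910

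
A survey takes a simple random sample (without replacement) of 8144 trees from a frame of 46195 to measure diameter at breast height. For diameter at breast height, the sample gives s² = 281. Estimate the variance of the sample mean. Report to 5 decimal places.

Under SRS without replacement, Var(ȳ) = (1 − f)·s²/n with f = n/N = 8144/46195 = 0.17629614.
Var(ȳ) = (1 − 0.17629614)·281/8144 = 0.82370386·0.034503929 = 0.02842102.

0.02842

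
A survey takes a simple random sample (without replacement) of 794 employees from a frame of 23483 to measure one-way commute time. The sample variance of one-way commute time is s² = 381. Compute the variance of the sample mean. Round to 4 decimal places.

0.4636

Under SRS without replacement, Var(ȳ) = (1 − f)·s²/n with f = n/N = 794/23483 = 0.03381169.
Var(ȳ) = (1 − 0.03381169)·381/794 = 0.96618831·0.47984887 = 0.46362436.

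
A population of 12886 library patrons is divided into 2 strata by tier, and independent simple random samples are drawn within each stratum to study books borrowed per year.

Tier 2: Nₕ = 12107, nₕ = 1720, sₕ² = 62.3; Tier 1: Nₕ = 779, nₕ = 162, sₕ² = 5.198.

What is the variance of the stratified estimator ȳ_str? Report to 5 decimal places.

0.02752

Var(ȳ_str) = Σₕ Wₕ²(1 − fₕ)sₕ²/nₕ with Wₕ = Nₕ/N, N = 12886.
Tier 2: Wₕ = 0.93954679; term = 0.93954679²·(1 − 0.14206657)·62.3/1720 = 0.027431529.
Tier 1: Wₕ = 0.06045321; term = 0.06045321²·(1 − 0.20795892)·5.198/162 = 9.2876882 × 10^-5.
Sum = 0.027524406.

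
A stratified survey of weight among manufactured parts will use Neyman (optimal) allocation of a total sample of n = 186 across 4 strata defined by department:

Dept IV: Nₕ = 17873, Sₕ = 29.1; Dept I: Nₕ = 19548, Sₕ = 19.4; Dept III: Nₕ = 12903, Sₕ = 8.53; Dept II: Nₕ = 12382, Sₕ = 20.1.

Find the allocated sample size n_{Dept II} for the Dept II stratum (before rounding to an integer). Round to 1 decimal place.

Neyman allocation: nₕ = n·NₕSₕ / Σⱼ NⱼSⱼ.
Σ NⱼSⱼ = 17873·29.1 + 19548·19.4 + 12903·8.53 + 12382·20.1 = 1.2582763 × 10^6.
n_{Dept II} = 186·12382·20.1 / (1.2582763 × 10^6) = 36.8.

36.8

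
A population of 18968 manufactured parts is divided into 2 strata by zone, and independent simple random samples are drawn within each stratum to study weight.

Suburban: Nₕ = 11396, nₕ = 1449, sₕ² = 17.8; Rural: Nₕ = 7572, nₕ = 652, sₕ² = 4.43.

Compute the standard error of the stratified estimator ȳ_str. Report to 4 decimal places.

0.0697

Var(ȳ_str) = Σₕ Wₕ²(1 − fₕ)sₕ²/nₕ with Wₕ = Nₕ/N, N = 18968.
Suburban: Wₕ = 0.60080135; term = 0.60080135²·(1 − 0.12714988)·17.8/1449 = 0.0038703754.
Rural: Wₕ = 0.39919865; term = 0.39919865²·(1 − 0.08610671)·4.43/652 = 9.8953178 × 10^-4.
Sum = 0.0048599072.
SE = √(0.0048599072) = 0.0697.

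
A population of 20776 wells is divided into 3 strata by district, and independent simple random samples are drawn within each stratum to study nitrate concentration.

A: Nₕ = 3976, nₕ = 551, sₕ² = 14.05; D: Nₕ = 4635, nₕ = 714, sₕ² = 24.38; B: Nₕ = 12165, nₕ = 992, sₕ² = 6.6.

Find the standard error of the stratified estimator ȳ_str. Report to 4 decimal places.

Var(ȳ_str) = Σₕ Wₕ²(1 − fₕ)sₕ²/nₕ with Wₕ = Nₕ/N, N = 20776.
A: Wₕ = 0.19137466; term = 0.19137466²·(1 − 0.13858149)·14.05/551 = 8.044662 × 10^-4.
D: Wₕ = 0.22309395; term = 0.22309395²·(1 − 0.15404531)·24.38/714 = 0.0014376666.
B: Wₕ = 0.58553138; term = 0.58553138²·(1 − 0.08154542)·6.6/992 = 0.0020950303.
Sum = 0.0043371631.
SE = √(0.0043371631) = 0.0659.

0.0659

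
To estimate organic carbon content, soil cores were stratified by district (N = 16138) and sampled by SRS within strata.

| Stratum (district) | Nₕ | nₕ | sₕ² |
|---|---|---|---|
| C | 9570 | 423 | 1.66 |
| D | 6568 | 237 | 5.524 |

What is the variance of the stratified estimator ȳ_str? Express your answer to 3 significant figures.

Var(ȳ_str) = Σₕ Wₕ²(1 − fₕ)sₕ²/nₕ with Wₕ = Nₕ/N, N = 16138.
C: Wₕ = 0.59301029; term = 0.59301029²·(1 − 0.04420063)·1.66/423 = 0.0013190429.
D: Wₕ = 0.40698971; term = 0.40698971²·(1 − 0.03608404)·5.524/237 = 0.0037214429.
Sum = 0.0050404858.

0.00504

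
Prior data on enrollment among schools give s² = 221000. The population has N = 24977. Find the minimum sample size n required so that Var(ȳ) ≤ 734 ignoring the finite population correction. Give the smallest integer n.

302

Without fpc, n₀ = s²/D = 221000/734 = 301.0899.
Rounding up, n = 302.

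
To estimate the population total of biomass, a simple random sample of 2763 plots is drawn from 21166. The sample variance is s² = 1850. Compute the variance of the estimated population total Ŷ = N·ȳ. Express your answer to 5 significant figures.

Var(Ŷ) = N²·Var(ȳ) = N²·(1 − n/N)·s²/n.
f = 2763/21166 = 0.13053954; Var(ȳ) = 0.86946046·1850/2763 = 0.58215774.
Var(Ŷ) = 21166² · 0.58215774 = 2.6080641 × 10^8.

2.6081 × 10^8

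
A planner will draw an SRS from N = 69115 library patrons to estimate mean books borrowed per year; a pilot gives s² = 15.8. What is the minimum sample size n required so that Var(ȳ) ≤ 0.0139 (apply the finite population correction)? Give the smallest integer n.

1119

Without fpc, n₀ = s²/D = 15.8/0.0139 = 1136.6906.
With fpc, (1 − n/N)·s²/n ≤ D requires n ≥ n₀/(1 + n₀/N) = 1136.6906/(1 + 1136.6906/69115) = 1118.2987.
Rounding up, n = 1119.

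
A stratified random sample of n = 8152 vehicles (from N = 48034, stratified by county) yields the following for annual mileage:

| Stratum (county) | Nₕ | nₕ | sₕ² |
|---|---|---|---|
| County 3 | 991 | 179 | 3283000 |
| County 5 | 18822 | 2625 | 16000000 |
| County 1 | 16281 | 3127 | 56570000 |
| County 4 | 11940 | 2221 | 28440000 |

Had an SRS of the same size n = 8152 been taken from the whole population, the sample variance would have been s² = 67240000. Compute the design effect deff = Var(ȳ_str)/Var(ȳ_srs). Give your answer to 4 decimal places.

Var(ȳ_str) = Σ Wₕ²(1−fₕ)sₕ²/nₕ with Wₕ = Nₕ/48034:
  County 3: (991/48034)²·(1−179/991)·3283000/179 = 6.3966123
  County 5: (18822/48034)²·(1−2625/18822)·16000000/2625 = 805.36642
  County 1: (16281/48034)²·(1−3127/16281)·56570000/3127 = 1679.1895
  County 4: (11940/48034)²·(1−2221/11940)·28440000/2221 = 644.03495
  → Var(ȳ_str) = 3134.9875.
Var(ȳ_srs) = (1 − 8152/48034)·67240000/8152 = 6848.4409.
deff = 3134.9875 / 6848.4409 = 0.4578.

0.4578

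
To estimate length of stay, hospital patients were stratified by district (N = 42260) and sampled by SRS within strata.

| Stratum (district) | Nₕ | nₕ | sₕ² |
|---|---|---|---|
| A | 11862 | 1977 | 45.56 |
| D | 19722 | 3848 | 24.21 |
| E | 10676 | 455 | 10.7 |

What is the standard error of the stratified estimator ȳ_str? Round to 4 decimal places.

Var(ȳ_str) = Σₕ Wₕ²(1 − fₕ)sₕ²/nₕ with Wₕ = Nₕ/N, N = 42260.
A: Wₕ = 0.28069096; term = 0.28069096²·(1 − 0.16666667)·45.56/1977 = 0.0015130478.
D: Wₕ = 0.46668244; term = 0.46668244²·(1 − 0.19511206)·24.21/3848 = 0.0011029049.
E: Wₕ = 0.25262660; term = 0.25262660²·(1 − 0.04261896)·10.7/455 = 0.001436863.
Sum = 0.0040528157.
SE = √(0.0040528157) = 0.0637.

0.0637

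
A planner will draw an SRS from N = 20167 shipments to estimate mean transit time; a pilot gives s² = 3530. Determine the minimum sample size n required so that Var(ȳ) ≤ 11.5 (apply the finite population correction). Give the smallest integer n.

Without fpc, n₀ = s²/D = 3530/11.5 = 306.9565.
With fpc, (1 − n/N)·s²/n ≤ D requires n ≥ n₀/(1 + n₀/N) = 306.9565/(1 + 306.9565/20167) = 302.3544.
Rounding up, n = 303.

303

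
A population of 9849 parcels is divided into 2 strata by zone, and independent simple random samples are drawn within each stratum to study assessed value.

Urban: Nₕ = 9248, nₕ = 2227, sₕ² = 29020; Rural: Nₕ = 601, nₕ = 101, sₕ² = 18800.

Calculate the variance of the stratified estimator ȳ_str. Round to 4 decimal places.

Var(ȳ_str) = Σₕ Wₕ²(1 − fₕ)sₕ²/nₕ with Wₕ = Nₕ/N, N = 9849.
Urban: Wₕ = 0.93897858; term = 0.93897858²·(1 − 0.24080882)·29020/2227 = 8.7224745.
Rural: Wₕ = 0.06102142; term = 0.06102142²·(1 − 0.16805324)·18800/101 = 0.57662926.
Sum = 9.2991038.

9.2991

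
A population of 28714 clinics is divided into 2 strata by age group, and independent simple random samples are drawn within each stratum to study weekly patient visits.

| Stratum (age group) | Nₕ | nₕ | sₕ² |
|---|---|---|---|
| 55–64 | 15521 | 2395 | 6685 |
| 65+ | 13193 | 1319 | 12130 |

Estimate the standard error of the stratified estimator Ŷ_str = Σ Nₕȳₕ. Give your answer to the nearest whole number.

Var(Ŷ_str) = Σₕ Nₕ²(1 − fₕ)sₕ²/nₕ.
55–64: 15521²·(1 − 2395/15521)·6685/2395 = 5.6865386 × 10^8.
65+: 13193²·(1 − 1319/13193)·12130/1319 = 1.4406438 × 10^9.
Sum = 2.0092977 × 10^9.
SE = √(2.0092977 × 10^9) = 44825.

44825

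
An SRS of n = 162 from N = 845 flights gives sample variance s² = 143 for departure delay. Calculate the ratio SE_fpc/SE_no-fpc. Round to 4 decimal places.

0.8990

f = n/N = 162/845 = 0.19171598.
SE_no-fpc = √(s²/n) = 0.9395297; SE_fpc = √((1−f)s²/n) = 0.84468058.
Ratio = √(1−f) = 0.89904617.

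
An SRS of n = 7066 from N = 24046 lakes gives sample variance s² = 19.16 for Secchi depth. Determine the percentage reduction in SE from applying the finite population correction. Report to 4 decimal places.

f = n/N = 7066/24046 = 0.29385345.
SE_no-fpc = √(s²/n) = 0.052072801; SE_fpc = √((1−f)s²/n) = 0.04375809.
Ratio = √(1−f) = 0.84032527. Reduction = 100·(1 − 0.84032527) = 15.9675%.

15.9675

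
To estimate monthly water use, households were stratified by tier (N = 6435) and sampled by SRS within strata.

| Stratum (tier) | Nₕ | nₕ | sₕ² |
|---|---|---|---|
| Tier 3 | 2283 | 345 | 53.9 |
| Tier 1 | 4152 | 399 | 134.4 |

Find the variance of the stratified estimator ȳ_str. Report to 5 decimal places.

0.14345

Var(ȳ_str) = Σₕ Wₕ²(1 − fₕ)sₕ²/nₕ with Wₕ = Nₕ/N, N = 6435.
Tier 3: Wₕ = 0.35477855; term = 0.35477855²·(1 − 0.15111695)·53.9/345 = 0.016692918.
Tier 1: Wₕ = 0.64522145; term = 0.64522145²·(1 − 0.09609827)·134.4/399 = 0.12675502.
Sum = 0.14344794.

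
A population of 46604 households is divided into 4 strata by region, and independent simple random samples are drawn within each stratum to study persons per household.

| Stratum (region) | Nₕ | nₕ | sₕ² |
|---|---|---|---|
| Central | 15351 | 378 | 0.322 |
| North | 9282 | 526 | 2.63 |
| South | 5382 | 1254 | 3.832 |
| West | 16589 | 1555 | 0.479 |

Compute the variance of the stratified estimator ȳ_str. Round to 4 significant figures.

Var(ȳ_str) = Σₕ Wₕ²(1 − fₕ)sₕ²/nₕ with Wₕ = Nₕ/N, N = 46604.
Central: Wₕ = 0.32939233; term = 0.32939233²·(1 − 0.02462380)·0.322/378 = 9.0149471 × 10^-5.
North: Wₕ = 0.19916745; term = 0.19916745²·(1 − 0.05666882)·2.63/526 = 1.8709877 × 10^-4.
South: Wₕ = 0.11548365; term = 0.11548365²·(1 − 0.23299889)·3.832/1254 = 3.1258271 × 10^-5.
West: Wₕ = 0.35595657; term = 0.35595657²·(1 − 0.09373681)·0.479/1555 = 3.5371501 × 10^-5.
Sum = 3.4387801 × 10^-4.

3.439 × 10^-4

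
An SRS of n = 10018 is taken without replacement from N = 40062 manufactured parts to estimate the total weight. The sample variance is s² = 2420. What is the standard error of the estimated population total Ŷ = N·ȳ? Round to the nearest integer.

17051

Var(Ŷ) = N²·Var(ȳ) = N²·(1 − n/N)·s²/n.
f = 10018/40062 = 0.25006240; Var(ȳ) = 0.74993760·2420/10018 = 0.18115881.
Var(Ŷ) = 40062² · 0.18115881 = 2.9075334 × 10^8.
SE(Ŷ) = √(2.9075334 × 10^8) = 17051.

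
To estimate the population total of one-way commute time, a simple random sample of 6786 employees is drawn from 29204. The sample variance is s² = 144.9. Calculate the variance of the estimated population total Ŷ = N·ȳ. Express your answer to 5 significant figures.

Var(Ŷ) = N²·Var(ȳ) = N²·(1 − n/N)·s²/n.
f = 6786/29204 = 0.23236543; Var(ȳ) = 0.76763457·144.9/6786 = 0.016391136.
Var(Ŷ) = 29204² · 0.016391136 = 1.3979567 × 10^7.

1.3980 × 10^7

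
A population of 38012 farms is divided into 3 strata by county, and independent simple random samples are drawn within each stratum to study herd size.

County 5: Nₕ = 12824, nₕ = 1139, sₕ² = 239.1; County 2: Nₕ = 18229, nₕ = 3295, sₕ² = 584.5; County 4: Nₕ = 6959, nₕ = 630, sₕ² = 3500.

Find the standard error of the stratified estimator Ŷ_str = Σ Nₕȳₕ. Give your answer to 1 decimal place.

Var(Ŷ_str) = Σₕ Nₕ²(1 − fₕ)sₕ²/nₕ.
County 5: 12824²·(1 − 1139/12824)·239.1/1139 = 3.1456332 × 10^7.
County 2: 18229²·(1 − 3295/18229)·584.5/3295 = 4.829121 × 10^7.
County 4: 6959²·(1 − 630/6959)·3500/630 = 2.4468617 × 10^8.
Sum = 3.2443371 × 10^8.
SE = √(3.2443371 × 10^8) = 18012.0.

18012.0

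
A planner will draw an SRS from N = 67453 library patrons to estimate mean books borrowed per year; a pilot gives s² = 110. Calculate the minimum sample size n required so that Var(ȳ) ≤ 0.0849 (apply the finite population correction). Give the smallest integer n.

Without fpc, n₀ = s²/D = 110/0.0849 = 1295.6419.
With fpc, (1 − n/N)·s²/n ≤ D requires n ≥ n₀/(1 + n₀/N) = 1295.6419/(1 + 1295.6419/67453) = 1271.2241.
Rounding up, n = 1272.

1272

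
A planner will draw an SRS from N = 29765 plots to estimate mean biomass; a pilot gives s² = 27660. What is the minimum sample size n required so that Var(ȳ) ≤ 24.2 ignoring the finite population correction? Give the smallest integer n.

1143

Without fpc, n₀ = s²/D = 27660/24.2 = 1142.9752.
Rounding up, n = 1143.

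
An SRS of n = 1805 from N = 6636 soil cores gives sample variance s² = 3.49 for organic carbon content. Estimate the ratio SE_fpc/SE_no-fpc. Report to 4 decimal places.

f = n/N = 1805/6636 = 0.27200121.
SE_no-fpc = √(s²/n) = 0.043971786; SE_fpc = √((1−f)s²/n) = 0.037517979.
Ratio = √(1−f) = 0.85322845.

0.8532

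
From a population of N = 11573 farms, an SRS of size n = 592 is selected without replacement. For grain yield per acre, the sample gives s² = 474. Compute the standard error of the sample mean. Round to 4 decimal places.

Under SRS without replacement, Var(ȳ) = (1 − f)·s²/n with f = n/N = 592/11573 = 0.05115355.
Var(ȳ) = (1 − 0.05115355)·474/592 = 0.94884645·0.80067568 = 0.75971827.
SE(ȳ) = √(0.75971827) = 0.8716.

0.8716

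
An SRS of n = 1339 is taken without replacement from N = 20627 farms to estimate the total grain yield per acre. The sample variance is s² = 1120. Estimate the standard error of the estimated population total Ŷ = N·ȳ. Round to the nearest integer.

18242

Var(Ŷ) = N²·Var(ȳ) = N²·(1 − n/N)·s²/n.
f = 1339/20627 = 0.06491492; Var(ȳ) = 0.93508508·1120/1339 = 0.78214734.
Var(Ŷ) = 20627² · 0.78214734 = 3.3278268 × 10^8.
SE(Ŷ) = √(3.3278268 × 10^8) = 18242.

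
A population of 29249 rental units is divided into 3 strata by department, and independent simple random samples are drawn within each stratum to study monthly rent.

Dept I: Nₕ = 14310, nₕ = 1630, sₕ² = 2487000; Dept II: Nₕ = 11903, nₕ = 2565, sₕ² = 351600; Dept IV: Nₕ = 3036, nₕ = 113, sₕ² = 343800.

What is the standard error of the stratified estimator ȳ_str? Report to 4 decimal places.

19.3127

Var(ȳ_str) = Σₕ Wₕ²(1 − fₕ)sₕ²/nₕ with Wₕ = Nₕ/N, N = 29249.
Dept I: Wₕ = 0.48924750; term = 0.48924750²·(1 − 0.11390636)·2487000/1630 = 323.6123.
Dept II: Wₕ = 0.40695408; term = 0.40695408²·(1 − 0.21549189)·351600/2565 = 17.809419.
Dept IV: Wₕ = 0.10379842; term = 0.10379842²·(1 − 0.03722003)·343800/113 = 31.559925.
Sum = 372.98164.
SE = √(372.98164) = 19.3127.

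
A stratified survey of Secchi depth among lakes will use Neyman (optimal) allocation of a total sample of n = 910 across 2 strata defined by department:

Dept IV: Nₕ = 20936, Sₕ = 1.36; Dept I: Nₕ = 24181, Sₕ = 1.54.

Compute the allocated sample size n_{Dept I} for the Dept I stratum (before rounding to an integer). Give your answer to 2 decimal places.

Neyman allocation: nₕ = n·NₕSₕ / Σⱼ NⱼSⱼ.
Σ NⱼSⱼ = 20936·1.36 + 24181·1.54 = 65711.7.
n_{Dept I} = 910·24181·1.54 / 65711.7 = 515.70.

515.70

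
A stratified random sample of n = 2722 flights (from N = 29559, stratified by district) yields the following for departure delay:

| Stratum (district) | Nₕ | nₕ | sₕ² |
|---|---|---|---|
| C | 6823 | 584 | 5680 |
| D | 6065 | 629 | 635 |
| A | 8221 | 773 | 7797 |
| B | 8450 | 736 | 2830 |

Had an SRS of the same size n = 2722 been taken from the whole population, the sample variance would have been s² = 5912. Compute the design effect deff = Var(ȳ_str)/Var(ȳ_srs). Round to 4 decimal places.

0.7636

Var(ȳ_str) = Σ Wₕ²(1−fₕ)sₕ²/nₕ with Wₕ = Nₕ/29559:
  C: (6823/29559)²·(1−584/6823)·5680/584 = 0.47385599
  D: (6065/29559)²·(1−629/6065)·635/629 = 0.038093761
  A: (8221/29559)²·(1−773/8221)·7797/773 = 0.70685915
  B: (8450/29559)²·(1−736/8450)·2830/736 = 0.28685702
  → Var(ȳ_str) = 1.5056659.
Var(ȳ_srs) = (1 − 2722/29559)·5912/2722 = 1.9719256.
deff = 1.5056659 / 1.9719256 = 0.7636.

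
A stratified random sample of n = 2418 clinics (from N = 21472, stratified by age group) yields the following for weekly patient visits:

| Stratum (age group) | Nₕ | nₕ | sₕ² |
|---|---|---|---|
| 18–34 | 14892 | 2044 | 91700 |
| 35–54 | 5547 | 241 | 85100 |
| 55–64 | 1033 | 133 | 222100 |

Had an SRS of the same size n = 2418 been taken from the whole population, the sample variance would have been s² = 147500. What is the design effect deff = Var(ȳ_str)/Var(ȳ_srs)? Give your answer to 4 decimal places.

Var(ȳ_str) = Σ Wₕ²(1−fₕ)sₕ²/nₕ with Wₕ = Nₕ/21472:
  18–34: (14892/21472)²·(1−2044/14892)·91700/2044 = 18.617956
  35–54: (5547/21472)²·(1−241/5547)·85100/241 = 22.542025
  55–64: (1033/21472)²·(1−133/1033)·222100/133 = 3.3674003
  → Var(ȳ_str) = 44.527381.
Var(ȳ_srs) = (1 − 2418/21472)·147500/2418 = 54.131416.
deff = 44.527381 / 54.131416 = 0.8226.

0.8226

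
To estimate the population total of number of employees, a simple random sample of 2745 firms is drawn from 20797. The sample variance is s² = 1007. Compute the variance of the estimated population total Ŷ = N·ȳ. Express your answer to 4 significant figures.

1.377 × 10^8

Var(Ŷ) = N²·Var(ȳ) = N²·(1 − n/N)·s²/n.
f = 2745/20797 = 0.13199019; Var(ȳ) = 0.86800981·1007/2745 = 0.31842837.
Var(Ŷ) = 20797² · 0.31842837 = 1.3772511 × 10^8.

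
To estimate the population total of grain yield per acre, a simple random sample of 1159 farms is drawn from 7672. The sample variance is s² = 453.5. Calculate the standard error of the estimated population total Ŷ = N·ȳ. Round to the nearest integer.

4422

Var(Ŷ) = N²·Var(ȳ) = N²·(1 − n/N)·s²/n.
f = 1159/7672 = 0.15106882; Var(ȳ) = 0.84893118·453.5/1159 = 0.33217454.
Var(Ŷ) = 7672² · 0.33217454 = 1.9551655 × 10^7.
SE(Ŷ) = √(1.9551655 × 10^7) = 4422.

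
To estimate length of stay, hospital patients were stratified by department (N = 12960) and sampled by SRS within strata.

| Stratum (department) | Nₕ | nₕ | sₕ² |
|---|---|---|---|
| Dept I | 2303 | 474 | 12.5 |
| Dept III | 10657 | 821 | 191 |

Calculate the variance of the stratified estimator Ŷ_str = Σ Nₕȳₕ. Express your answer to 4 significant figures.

2.450 × 10^7

Var(Ŷ_str) = Σₕ Nₕ²(1 − fₕ)sₕ²/nₕ.
Dept I: 2303²·(1 − 474/2303)·12.5/474 = 111080.88.
Dept III: 10657²·(1 − 821/10657)·191/821 = 2.4386176 × 10^7.
Sum = 2.4497257 × 10^7.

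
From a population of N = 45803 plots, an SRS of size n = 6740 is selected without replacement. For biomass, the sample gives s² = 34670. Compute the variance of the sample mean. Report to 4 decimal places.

4.3870

Under SRS without replacement, Var(ȳ) = (1 − f)·s²/n with f = n/N = 6740/45803 = 0.14715193.
Var(ȳ) = (1 − 0.14715193)·34670/6740 = 0.85284807·5.1439169 = 4.3869796.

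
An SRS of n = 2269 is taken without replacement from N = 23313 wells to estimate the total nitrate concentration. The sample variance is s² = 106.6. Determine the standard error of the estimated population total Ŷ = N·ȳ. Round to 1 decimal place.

Var(Ŷ) = N²·Var(ȳ) = N²·(1 − n/N)·s²/n.
f = 2269/23313 = 0.09732767; Var(ȳ) = 0.90267233·106.6/2269 = 0.042408493.
Var(Ŷ) = 23313² · 0.042408493 = 2.3048845 × 10^7.
SE(Ŷ) = √(2.3048845 × 10^7) = 4800.9.

4800.9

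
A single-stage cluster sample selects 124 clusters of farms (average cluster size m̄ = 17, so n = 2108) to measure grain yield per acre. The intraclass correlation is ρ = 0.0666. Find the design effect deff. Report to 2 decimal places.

2.07

deff = 1 + (17 − 1)·0.0666 = 1 + 1.0656 = 2.0656.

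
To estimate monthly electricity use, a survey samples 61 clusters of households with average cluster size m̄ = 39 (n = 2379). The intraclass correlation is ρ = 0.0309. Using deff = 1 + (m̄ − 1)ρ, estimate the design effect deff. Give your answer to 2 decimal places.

2.17

deff = 1 + (39 − 1)·0.0309 = 1 + 1.1742 = 2.1742.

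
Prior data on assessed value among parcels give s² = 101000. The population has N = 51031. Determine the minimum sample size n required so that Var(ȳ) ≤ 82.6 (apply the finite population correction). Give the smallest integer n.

Without fpc, n₀ = s²/D = 101000/82.6 = 1222.7603.
With fpc, (1 − n/N)·s²/n ≤ D requires n ≥ n₀/(1 + n₀/N) = 1222.7603/(1 + 1222.7603/51031) = 1194.1472.
Rounding up, n = 1195.

1195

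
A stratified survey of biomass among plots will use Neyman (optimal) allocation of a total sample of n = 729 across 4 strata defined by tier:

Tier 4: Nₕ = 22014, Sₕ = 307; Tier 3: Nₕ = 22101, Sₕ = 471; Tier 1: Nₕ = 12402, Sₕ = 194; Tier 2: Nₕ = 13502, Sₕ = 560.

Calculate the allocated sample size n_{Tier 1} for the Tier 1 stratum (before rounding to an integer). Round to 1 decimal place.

Neyman allocation: nₕ = n·NₕSₕ / Σⱼ NⱼSⱼ.
Σ NⱼSⱼ = 22014·307 + 22101·471 + 12402·194 + 13502·560 = 2.7134977 × 10^7.
n_{Tier 1} = 729·12402·194 / (2.7134977 × 10^7) = 64.6.

64.6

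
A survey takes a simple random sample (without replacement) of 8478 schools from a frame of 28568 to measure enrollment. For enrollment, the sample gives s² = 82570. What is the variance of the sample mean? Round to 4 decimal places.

6.8490

Under SRS without replacement, Var(ȳ) = (1 − f)·s²/n with f = n/N = 8478/28568 = 0.29676561.
Var(ȳ) = (1 − 0.29676561)·82570/8478 = 0.70323439·9.7393253 = 6.8490285.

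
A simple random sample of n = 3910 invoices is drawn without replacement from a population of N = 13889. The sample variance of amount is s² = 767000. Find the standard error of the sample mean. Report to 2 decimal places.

Under SRS without replacement, Var(ȳ) = (1 − f)·s²/n with f = n/N = 3910/13889 = 0.28151775.
Var(ȳ) = (1 − 0.28151775)·767000/3910 = 0.71848225·196.16368 = 140.94012.
SE(ȳ) = √(140.94012) = 11.87.

11.87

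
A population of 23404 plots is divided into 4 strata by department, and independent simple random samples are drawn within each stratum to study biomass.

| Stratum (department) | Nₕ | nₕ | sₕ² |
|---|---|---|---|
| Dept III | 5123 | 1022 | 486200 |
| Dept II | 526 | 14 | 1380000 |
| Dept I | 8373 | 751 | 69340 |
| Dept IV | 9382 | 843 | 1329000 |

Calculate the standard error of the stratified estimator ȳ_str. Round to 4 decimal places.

Var(ȳ_str) = Σₕ Wₕ²(1 − fₕ)sₕ²/nₕ with Wₕ = Nₕ/N, N = 23404.
Dept III: Wₕ = 0.21889421; term = 0.21889421²·(1 − 0.19949248)·486200/1022 = 18.247274.
Dept II: Wₕ = 0.02247479; term = 0.02247479²·(1 − 0.02661597)·1380000/14 = 48.464817.
Dept I: Wₕ = 0.35775936; term = 0.35775936²·(1 − 0.08969306)·69340/751 = 10.75756.
Dept IV: Wₕ = 0.40087165; term = 0.40087165²·(1 − 0.08985291)·1329000/843 = 230.57896.
Sum = 308.04861.
SE = √(308.04861) = 17.5513.

17.5513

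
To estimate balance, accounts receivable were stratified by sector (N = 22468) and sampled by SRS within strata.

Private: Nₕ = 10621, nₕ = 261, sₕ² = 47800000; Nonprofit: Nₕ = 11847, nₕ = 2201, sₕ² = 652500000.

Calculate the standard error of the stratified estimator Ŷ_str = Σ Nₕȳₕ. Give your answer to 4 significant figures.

7.350 × 10^6

Var(Ŷ_str) = Σₕ Nₕ²(1 − fₕ)sₕ²/nₕ.
Private: 10621²·(1 − 261/10621)·47800000/261 = 2.015174 × 10^13.
Nonprofit: 11847²·(1 − 2201/11847)·652500000/2201 = 3.3877872 × 10^13.
Sum = 5.4029612 × 10^13.
SE = √(5.4029612 × 10^13) = 7.350 × 10^6.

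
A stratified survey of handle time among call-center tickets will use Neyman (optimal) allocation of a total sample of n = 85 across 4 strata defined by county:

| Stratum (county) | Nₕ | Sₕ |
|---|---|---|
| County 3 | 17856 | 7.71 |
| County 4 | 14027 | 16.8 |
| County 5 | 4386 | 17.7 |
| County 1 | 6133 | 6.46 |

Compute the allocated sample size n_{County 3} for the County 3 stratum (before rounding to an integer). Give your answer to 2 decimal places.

23.85

Neyman allocation: nₕ = n·NₕSₕ / Σⱼ NⱼSⱼ.
Σ NⱼSⱼ = 17856·7.71 + 14027·16.8 + 4386·17.7 + 6133·6.46 = 490574.74.
n_{County 3} = 85·17856·7.71 / 490574.74 = 23.85.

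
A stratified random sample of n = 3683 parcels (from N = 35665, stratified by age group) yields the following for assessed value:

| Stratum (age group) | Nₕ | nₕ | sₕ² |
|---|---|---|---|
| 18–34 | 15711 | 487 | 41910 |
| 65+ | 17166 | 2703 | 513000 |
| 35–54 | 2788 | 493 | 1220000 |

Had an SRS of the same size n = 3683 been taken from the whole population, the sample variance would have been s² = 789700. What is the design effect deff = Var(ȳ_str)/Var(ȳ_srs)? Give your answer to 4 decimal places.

Var(ȳ_str) = Σ Wₕ²(1−fₕ)sₕ²/nₕ with Wₕ = Nₕ/35665:
  18–34: (15711/35665)²·(1−487/15711)·41910/487 = 16.182173
  65+: (17166/35665)²·(1−2703/17166)·513000/2703 = 37.0437
  35–54: (2788/35665)²·(1−493/2788)·1220000/493 = 12.448124
  → Var(ȳ_str) = 65.673997.
Var(ȳ_srs) = (1 − 3683/35665)·789700/3683 = 192.27544.
deff = 65.673997 / 192.27544 = 0.3416.

0.3416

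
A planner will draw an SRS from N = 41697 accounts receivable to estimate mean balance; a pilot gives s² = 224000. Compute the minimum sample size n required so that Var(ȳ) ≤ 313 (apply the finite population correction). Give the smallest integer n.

Without fpc, n₀ = s²/D = 224000/313 = 715.6550.
With fpc, (1 − n/N)·s²/n ≤ D requires n ≥ n₀/(1 + n₀/N) = 715.6550/(1 + 715.6550/41697) = 703.5793.
Rounding up, n = 704.

704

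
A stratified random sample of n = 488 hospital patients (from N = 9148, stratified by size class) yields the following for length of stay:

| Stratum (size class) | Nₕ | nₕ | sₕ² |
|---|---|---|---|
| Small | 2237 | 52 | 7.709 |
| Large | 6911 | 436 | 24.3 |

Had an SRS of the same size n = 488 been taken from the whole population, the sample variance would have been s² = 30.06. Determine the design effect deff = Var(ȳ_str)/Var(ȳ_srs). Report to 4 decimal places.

0.6596

Var(ȳ_str) = Σ Wₕ²(1−fₕ)sₕ²/nₕ with Wₕ = Nₕ/9148:
  Small: (2237/9148)²·(1−52/2237)·7.709/52 = 0.008658842
  Large: (6911/9148)²·(1−436/6911)·24.3/436 = 0.029802187
  → Var(ȳ_str) = 0.038461029.
Var(ȳ_srs) = (1 − 488/9148)·30.06/488 = 0.058312397.
deff = 0.038461029 / 0.058312397 = 0.6596.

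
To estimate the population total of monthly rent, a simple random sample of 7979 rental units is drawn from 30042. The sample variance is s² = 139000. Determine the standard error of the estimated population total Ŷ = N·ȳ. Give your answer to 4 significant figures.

107500

Var(Ŷ) = N²·Var(ȳ) = N²·(1 − n/N)·s²/n.
f = 7979/30042 = 0.26559483; Var(ȳ) = 0.73440517·139000/7979 = 12.793874.
Var(Ŷ) = 30042² · 12.793874 = 1.154675 × 10^10.
SE(Ŷ) = √(1.154675 × 10^10) = 107500.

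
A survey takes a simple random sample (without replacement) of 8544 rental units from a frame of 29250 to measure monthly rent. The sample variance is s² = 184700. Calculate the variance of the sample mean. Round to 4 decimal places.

15.3030

Under SRS without replacement, Var(ȳ) = (1 − f)·s²/n with f = n/N = 8544/29250 = 0.29210256.
Var(ȳ) = (1 − 0.29210256)·184700/8544 = 0.70789744·21.617509 = 15.302979.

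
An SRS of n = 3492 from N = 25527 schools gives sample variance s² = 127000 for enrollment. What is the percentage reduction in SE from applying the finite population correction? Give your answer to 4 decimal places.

7.0912

f = n/N = 3492/25527 = 0.13679633.
SE_no-fpc = √(s²/n) = 6.0306586; SE_fpc = √((1−f)s²/n) = 5.6030098.
Ratio = √(1−f) = 0.92908755. Reduction = 100·(1 − 0.92908755) = 7.0912%.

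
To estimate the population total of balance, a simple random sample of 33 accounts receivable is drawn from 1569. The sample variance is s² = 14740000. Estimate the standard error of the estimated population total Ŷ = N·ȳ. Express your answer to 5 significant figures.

Var(Ŷ) = N²·Var(ȳ) = N²·(1 − n/N)·s²/n.
f = 33/1569 = 0.02103250; Var(ȳ) = 0.97896750·14740000/33 = 437272.15.
Var(Ŷ) = 1569² · 437272.15 = 1.0764595 × 10^12.
SE(Ŷ) = √(1.0764595 × 10^12) = 1.0375 × 10^6.

1.0375 × 10^6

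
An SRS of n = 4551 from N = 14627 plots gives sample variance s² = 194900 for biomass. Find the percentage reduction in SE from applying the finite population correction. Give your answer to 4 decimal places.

17.0022

f = n/N = 4551/14627 = 0.31113694.
SE_no-fpc = √(s²/n) = 6.5441388; SE_fpc = √((1−f)s²/n) = 5.4314896.
Ratio = √(1−f) = 0.82997775. Reduction = 100·(1 − 0.82997775) = 17.0022%.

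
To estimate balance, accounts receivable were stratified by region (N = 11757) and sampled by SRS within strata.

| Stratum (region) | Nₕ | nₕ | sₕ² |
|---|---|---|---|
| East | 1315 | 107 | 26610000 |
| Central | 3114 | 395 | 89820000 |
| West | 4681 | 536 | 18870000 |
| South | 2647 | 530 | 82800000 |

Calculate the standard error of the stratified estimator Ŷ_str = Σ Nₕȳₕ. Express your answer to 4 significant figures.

1.969 × 10^6

Var(Ŷ_str) = Σₕ Nₕ²(1 − fₕ)sₕ²/nₕ.
East: 1315²·(1 − 107/1315)·26610000/107 = 3.9505156 × 10^11.
Central: 3114²·(1 − 395/3114)·89820000/395 = 1.9253238 × 10^12.
West: 4681²·(1 − 536/4681)·18870000/536 = 6.8307798 × 10^11.
South: 2647²·(1 − 530/2647)·82800000/530 = 8.7544581 × 10^11.
Sum = 3.8788992 × 10^12.
SE = √(3.8788992 × 10^12) = 1.969 × 10^6.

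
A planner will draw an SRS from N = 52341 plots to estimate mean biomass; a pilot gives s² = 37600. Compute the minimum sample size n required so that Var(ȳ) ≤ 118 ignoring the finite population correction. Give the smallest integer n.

319

Without fpc, n₀ = s²/D = 37600/118 = 318.6441.
Rounding up, n = 319.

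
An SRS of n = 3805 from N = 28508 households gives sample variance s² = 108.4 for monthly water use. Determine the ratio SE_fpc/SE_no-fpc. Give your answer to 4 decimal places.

f = n/N = 3805/28508 = 0.13347131.
SE_no-fpc = √(s²/n) = 0.16878635; SE_fpc = √((1−f)s²/n) = 0.15711903.
Ratio = √(1−f) = 0.93087523.

0.9309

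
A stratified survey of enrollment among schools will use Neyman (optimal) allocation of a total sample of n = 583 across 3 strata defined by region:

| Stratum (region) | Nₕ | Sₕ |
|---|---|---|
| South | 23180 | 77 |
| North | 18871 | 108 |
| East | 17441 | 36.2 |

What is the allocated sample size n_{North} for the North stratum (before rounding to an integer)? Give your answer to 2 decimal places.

266.75

Neyman allocation: nₕ = n·NₕSₕ / Σⱼ NⱼSⱼ.
Σ NⱼSⱼ = 23180·77 + 18871·108 + 17441·36.2 = 4.4542922 × 10^6.
n_{North} = 583·18871·108 / (4.4542922 × 10^6) = 266.75.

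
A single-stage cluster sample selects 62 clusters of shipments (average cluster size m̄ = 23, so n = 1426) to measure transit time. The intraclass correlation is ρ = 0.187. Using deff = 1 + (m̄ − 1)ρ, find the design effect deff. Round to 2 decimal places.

5.11

deff = 1 + (23 − 1)·0.187 = 1 + 4.114 = 5.114.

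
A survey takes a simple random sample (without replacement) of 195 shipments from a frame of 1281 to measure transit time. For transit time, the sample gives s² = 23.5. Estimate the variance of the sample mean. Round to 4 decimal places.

Under SRS without replacement, Var(ȳ) = (1 − f)·s²/n with f = n/N = 195/1281 = 0.15222482.
Var(ȳ) = (1 − 0.15222482)·23.5/195 = 0.84777518·0.12051282 = 0.10216778.

0.1022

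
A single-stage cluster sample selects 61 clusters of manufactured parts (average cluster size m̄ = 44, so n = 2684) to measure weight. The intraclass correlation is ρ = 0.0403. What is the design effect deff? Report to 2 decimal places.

deff = 1 + (44 − 1)·0.0403 = 1 + 1.7329 = 2.7329.

2.73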